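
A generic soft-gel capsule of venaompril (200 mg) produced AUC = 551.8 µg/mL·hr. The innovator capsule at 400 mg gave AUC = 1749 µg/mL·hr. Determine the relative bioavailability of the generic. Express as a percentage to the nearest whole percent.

F_rel = 63%

F_rel = (AUC_test/D_test) / (AUC_ref/D_ref)
      = (551.8/200) / (1749/400)
      = 2.759 / 4.3725 = 0.6310 = 63.10%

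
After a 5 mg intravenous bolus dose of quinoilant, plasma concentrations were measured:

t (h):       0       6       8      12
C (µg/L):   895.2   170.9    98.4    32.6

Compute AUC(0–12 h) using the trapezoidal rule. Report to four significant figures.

AUC = 3730 µg/L·h

Trapezoidal AUC_0→12:
  [0→6]: (895.2+170.9)/2 × 6 = 3198.3
  [6→8]: (170.9+98.4)/2 × 2 = 269.3
  [8→12]: (98.4+32.6)/2 × 4 = 262.0
  Sum = 3729.6 µg/L·h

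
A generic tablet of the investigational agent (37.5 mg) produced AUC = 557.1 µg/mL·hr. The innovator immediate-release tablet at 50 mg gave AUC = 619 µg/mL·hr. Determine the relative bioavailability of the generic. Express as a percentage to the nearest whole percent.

F_rel = (AUC_test/D_test) / (AUC_ref/D_ref)
      = (557.1/37.5) / (619/50)
      = 14.856 / 12.38 = 1.2000 = 120.00%

F_rel = 120%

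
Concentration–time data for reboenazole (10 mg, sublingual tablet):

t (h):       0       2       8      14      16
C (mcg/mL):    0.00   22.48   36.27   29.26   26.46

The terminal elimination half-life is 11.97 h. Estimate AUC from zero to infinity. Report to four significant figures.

Trapezoidal AUC_0→16:
  [0→2]: (0.00+22.48)/2 × 2 = 22.48
  [2→8]: (22.48+36.27)/2 × 6 = 176.25
  [8→14]: (36.27+29.26)/2 × 6 = 196.59
  [14→16]: (29.26+26.46)/2 × 2 = 55.72
  Sum = 451.04 mcg/mL·h
k_e = ln2 / t½ = 0.693147 / 11.97 = 0.0579 h^-1
Extrapolated tail: C_last / k_e = 26.46 / 0.0579 = 456.995
AUC_0→∞ = 451.04 + 456.995 = 908.035 mcg/mL·h

AUC = 908.0 mcg/mL·h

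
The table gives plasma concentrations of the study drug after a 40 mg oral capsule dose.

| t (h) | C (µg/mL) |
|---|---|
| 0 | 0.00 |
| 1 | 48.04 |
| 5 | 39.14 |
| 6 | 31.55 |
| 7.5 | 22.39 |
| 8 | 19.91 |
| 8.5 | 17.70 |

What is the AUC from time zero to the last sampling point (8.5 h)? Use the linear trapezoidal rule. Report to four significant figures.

AUC = 294.2 µg/mL·h

Trapezoidal AUC_0→8.5:
  [0→1]: (0.00+48.04)/2 × 1 = 24.02
  [1→5]: (48.04+39.14)/2 × 4 = 174.36
  [5→6]: (39.14+31.55)/2 × 1 = 35.345
  [6→7.5]: (31.55+22.39)/2 × 1.5 = 40.455
  [7.5→8]: (22.39+19.91)/2 × 0.5 = 10.575
  [8→8.5]: (19.91+17.70)/2 × 0.5 = 9.4025
  Sum = 294.1575 µg/mL·h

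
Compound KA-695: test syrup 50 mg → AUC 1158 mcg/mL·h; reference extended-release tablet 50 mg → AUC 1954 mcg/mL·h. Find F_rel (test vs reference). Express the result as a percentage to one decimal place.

F_rel = (AUC_test/D_test) / (AUC_ref/D_ref)
      = (1158/50) / (1954/50)
      = 23.16 / 39.08 = 0.5926 = 59.26%

F_rel = 59.3%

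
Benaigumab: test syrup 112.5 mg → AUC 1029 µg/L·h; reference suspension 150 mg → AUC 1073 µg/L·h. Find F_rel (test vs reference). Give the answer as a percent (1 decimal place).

F_rel = (AUC_test/D_test) / (AUC_ref/D_ref)
      = (1029/112.5) / (1073/150)
      = 9.14667 / 7.15333 = 1.2787 = 127.87%

F_rel = 127.9%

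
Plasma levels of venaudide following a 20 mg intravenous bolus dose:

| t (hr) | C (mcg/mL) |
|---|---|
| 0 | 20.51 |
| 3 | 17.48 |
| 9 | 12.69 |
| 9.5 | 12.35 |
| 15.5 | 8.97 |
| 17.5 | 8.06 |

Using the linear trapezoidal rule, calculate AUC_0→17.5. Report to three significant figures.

Trapezoidal AUC_0→17.5:
  [0→3]: (20.51+17.48)/2 × 3 = 56.985
  [3→9]: (17.48+12.69)/2 × 6 = 90.51
  [9→9.5]: (12.69+12.35)/2 × 0.5 = 6.26
  [9.5→15.5]: (12.35+8.97)/2 × 6 = 63.96
  [15.5→17.5]: (8.97+8.06)/2 × 2 = 17.03
  Sum = 234.745 mcg/mL·hr

AUC = 235 mcg/mL·hr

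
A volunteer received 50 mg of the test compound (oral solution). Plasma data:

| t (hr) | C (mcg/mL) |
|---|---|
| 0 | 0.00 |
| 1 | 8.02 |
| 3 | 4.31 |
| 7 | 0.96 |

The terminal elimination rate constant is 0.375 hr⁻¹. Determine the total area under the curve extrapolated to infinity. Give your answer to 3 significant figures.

Trapezoidal AUC_0→7:
  [0→1]: (0.00+8.02)/2 × 1 = 4.01
  [1→3]: (8.02+4.31)/2 × 2 = 12.33
  [3→7]: (4.31+0.96)/2 × 4 = 10.54
  Sum = 26.88 mcg/mL·hr
Extrapolated tail: C_last / k_e = 0.96 / 0.375 = 2.560
AUC_0→∞ = 26.88 + 2.560 = 29.44 mcg/mL·hr

AUC = 29.4 mcg/mL·hr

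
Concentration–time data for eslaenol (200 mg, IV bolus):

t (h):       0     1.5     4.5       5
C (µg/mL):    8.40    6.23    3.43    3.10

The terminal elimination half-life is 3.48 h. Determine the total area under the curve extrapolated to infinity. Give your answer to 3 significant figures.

AUC = 42.7 µg/mL·h

Trapezoidal AUC_0→5:
  [0→1.5]: (8.40+6.23)/2 × 1.5 = 10.9725
  [1.5→4.5]: (6.23+3.43)/2 × 3 = 14.49
  [4.5→5]: (3.43+3.10)/2 × 0.5 = 1.6325
  Sum = 27.095 µg/mL·h
k_e = ln2 / t½ = 0.693147 / 3.48 = 0.1992 h^-1
Extrapolated tail: C_last / k_e = 3.10 / 0.1992 = 15.562
AUC_0→∞ = 27.095 + 15.562 = 42.657 µg/mL·h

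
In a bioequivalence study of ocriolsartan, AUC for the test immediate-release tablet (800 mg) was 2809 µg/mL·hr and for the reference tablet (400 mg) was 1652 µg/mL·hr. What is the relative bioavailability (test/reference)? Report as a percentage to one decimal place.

F_rel = 85.0%

F_rel = (AUC_test/D_test) / (AUC_ref/D_ref)
      = (2809/800) / (1652/400)
      = 3.51125 / 4.13 = 0.8502 = 85.02%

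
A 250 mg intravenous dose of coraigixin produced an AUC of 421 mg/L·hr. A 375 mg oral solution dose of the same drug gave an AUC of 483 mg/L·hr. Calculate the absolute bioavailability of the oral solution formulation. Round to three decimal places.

F = 0.765

F = (AUC_ev / D_ev) / (AUC_iv / D_iv)
  = (483/375) / (421/250)
  = 1.288 / 1.684 = 0.7648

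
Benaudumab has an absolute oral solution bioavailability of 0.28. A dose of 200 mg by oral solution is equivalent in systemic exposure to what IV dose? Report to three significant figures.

D_iv = 56.0 mg

Systemic exposure from an extravascular dose = F × D_ev, so the equivalent IV dose is F × D_ev.
D_iv = F × D_ev = 0.28 × 200 = 56 mg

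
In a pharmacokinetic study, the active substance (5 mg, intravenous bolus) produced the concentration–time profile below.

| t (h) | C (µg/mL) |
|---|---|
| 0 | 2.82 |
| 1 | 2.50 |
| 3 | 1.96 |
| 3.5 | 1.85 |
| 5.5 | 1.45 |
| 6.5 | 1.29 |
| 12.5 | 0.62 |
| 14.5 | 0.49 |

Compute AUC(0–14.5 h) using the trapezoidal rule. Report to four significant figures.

Trapezoidal AUC_0→14.5:
  [0→1]: (2.82+2.50)/2 × 1 = 2.66
  [1→3]: (2.50+1.96)/2 × 2 = 4.46
  [3→3.5]: (1.96+1.85)/2 × 0.5 = 0.9525
  [3.5→5.5]: (1.85+1.45)/2 × 2 = 3.3
  [5.5→6.5]: (1.45+1.29)/2 × 1 = 1.37
  [6.5→12.5]: (1.29+0.62)/2 × 6 = 5.73
  [12.5→14.5]: (0.62+0.49)/2 × 2 = 1.11
  Sum = 19.5825 µg/mL·h

AUC = 19.58 µg/mL·h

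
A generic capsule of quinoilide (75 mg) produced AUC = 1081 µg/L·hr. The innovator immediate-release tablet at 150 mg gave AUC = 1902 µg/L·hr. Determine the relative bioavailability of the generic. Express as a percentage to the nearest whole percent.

F_rel = (AUC_test/D_test) / (AUC_ref/D_ref)
      = (1081/75) / (1902/150)
      = 14.4133 / 12.68 = 1.1367 = 113.67%

F_rel = 114%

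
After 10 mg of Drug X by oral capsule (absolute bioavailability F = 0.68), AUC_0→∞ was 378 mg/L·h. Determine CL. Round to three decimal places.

CL = F × Dose / AUC_0→∞
   = 0.68 × 10 / 378 = 0.0179894 L/h

CL = 0.018 L/h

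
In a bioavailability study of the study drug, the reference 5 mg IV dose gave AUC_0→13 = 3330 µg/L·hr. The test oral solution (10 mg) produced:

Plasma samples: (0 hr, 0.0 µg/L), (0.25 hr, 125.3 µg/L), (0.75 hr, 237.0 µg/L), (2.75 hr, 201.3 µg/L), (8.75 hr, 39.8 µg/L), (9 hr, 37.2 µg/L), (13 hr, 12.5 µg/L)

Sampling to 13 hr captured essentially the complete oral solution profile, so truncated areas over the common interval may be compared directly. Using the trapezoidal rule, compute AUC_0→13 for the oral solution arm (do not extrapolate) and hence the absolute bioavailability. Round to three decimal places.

Trapezoidal AUC_0→13 (oral solution):
  [0→0.25]: (0.0+125.3)/2 × 0.25 = 15.6625
  [0.25→0.75]: (125.3+237.0)/2 × 0.5 = 90.575
  [0.75→2.75]: (237.0+201.3)/2 × 2 = 438.3
  [2.75→8.75]: (201.3+39.8)/2 × 6 = 723.3
  [8.75→9]: (39.8+37.2)/2 × 0.25 = 9.625
  [9→13]: (37.2+12.5)/2 × 4 = 99.4
  Sum = 1376.8625 µg/L·hr
F = (AUC_ev/D_ev)/(AUC_iv/D_iv) = (1376.8625/10)/(3330/5) = 137.68625/666 = 0.2067

F = 0.207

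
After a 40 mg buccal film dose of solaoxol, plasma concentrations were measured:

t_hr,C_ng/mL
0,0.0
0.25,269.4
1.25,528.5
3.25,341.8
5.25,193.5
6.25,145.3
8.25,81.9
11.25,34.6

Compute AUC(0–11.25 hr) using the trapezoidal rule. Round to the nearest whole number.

Trapezoidal AUC_0→11.25:
  [0→0.25]: (0.0+269.4)/2 × 0.25 = 33.675
  [0.25→1.25]: (269.4+528.5)/2 × 1 = 398.95
  [1.25→3.25]: (528.5+341.8)/2 × 2 = 870.3
  [3.25→5.25]: (341.8+193.5)/2 × 2 = 535.3
  [5.25→6.25]: (193.5+145.3)/2 × 1 = 169.4
  [6.25→8.25]: (145.3+81.9)/2 × 2 = 227.2
  [8.25→11.25]: (81.9+34.6)/2 × 3 = 174.75
  Sum = 2409.575 ng/mL·hr

AUC = 2410 ng/mL·hr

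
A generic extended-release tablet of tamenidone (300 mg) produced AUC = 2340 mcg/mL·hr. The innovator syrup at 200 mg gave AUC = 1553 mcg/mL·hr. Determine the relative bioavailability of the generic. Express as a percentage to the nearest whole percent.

F_rel = 100%

F_rel = (AUC_test/D_test) / (AUC_ref/D_ref)
      = (2340/300) / (1553/200)
      = 7.8 / 7.765 = 1.0045 = 100.45%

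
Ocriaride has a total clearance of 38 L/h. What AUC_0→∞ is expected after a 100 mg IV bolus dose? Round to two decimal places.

AUC_0→∞ = Dose_iv / CL
        = 100 / 38 = 2.63158 mg/L·h

AUC = 2.63 mg/L·h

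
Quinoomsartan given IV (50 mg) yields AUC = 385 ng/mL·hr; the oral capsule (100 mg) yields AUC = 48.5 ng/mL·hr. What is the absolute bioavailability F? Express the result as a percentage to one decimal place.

F = 6.3%

F = (AUC_ev / D_ev) / (AUC_iv / D_iv)
  = (48.5/100) / (385/50)
  = 0.485 / 7.7 = 0.0630
  = 6.30%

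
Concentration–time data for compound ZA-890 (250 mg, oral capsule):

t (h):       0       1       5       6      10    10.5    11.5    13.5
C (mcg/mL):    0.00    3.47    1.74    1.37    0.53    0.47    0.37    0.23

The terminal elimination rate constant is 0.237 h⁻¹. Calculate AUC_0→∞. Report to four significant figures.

AUC = 19.75 mcg/mL·h

Trapezoidal AUC_0→13.5:
  [0→1]: (0.00+3.47)/2 × 1 = 1.735
  [1→5]: (3.47+1.74)/2 × 4 = 10.42
  [5→6]: (1.74+1.37)/2 × 1 = 1.555
  [6→10]: (1.37+0.53)/2 × 4 = 3.8
  [10→10.5]: (0.53+0.47)/2 × 0.5 = 0.25
  [10.5→11.5]: (0.47+0.37)/2 × 1 = 0.42
  [11.5→13.5]: (0.37+0.23)/2 × 2 = 0.6
  Sum = 18.78 mcg/mL·h
Extrapolated tail: C_last / k_e = 0.23 / 0.237 = 0.970
AUC_0→∞ = 18.78 + 0.970 = 19.75 mcg/mL·h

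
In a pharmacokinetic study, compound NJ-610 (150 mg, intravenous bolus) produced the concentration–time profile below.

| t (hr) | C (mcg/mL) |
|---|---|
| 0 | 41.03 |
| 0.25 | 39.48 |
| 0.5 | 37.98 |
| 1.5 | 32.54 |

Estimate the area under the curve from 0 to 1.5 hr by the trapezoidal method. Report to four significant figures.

Trapezoidal AUC_0→1.5:
  [0→0.25]: (41.03+39.48)/2 × 0.25 = 10.06375
  [0.25→0.5]: (39.48+37.98)/2 × 0.25 = 9.6825
  [0.5→1.5]: (37.98+32.54)/2 × 1 = 35.26
  Sum = 55.00625 mcg/mL·hr

AUC = 55.01 mcg/mL·hr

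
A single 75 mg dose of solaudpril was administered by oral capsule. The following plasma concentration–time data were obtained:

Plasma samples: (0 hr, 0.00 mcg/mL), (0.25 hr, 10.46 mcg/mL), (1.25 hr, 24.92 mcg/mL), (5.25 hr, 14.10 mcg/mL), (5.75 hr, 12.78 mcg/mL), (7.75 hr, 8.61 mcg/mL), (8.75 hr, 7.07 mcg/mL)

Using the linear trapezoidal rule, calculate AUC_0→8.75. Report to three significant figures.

Trapezoidal AUC_0→8.75:
  [0→0.25]: (0.00+10.46)/2 × 0.25 = 1.3075
  [0.25→1.25]: (10.46+24.92)/2 × 1 = 17.69
  [1.25→5.25]: (24.92+14.10)/2 × 4 = 78.04
  [5.25→5.75]: (14.10+12.78)/2 × 0.5 = 6.72
  [5.75→7.75]: (12.78+8.61)/2 × 2 = 21.39
  [7.75→8.75]: (8.61+7.07)/2 × 1 = 7.84
  Sum = 132.9875 mcg/mL·hr

AUC = 133 mcg/mL·hr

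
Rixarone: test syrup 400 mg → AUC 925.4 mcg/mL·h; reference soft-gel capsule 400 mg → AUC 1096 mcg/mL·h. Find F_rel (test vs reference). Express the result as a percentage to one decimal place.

F_rel = 84.4%

F_rel = (AUC_test/D_test) / (AUC_ref/D_ref)
      = (925.4/400) / (1096/400)
      = 2.3135 / 2.74 = 0.8443 = 84.43%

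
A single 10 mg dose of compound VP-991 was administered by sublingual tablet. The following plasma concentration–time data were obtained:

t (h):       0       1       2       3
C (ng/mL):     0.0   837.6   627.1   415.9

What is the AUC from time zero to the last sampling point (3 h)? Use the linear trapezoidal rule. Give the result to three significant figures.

Trapezoidal AUC_0→3:
  [0→1]: (0.0+837.6)/2 × 1 = 418.8
  [1→2]: (837.6+627.1)/2 × 1 = 732.35
  [2→3]: (627.1+415.9)/2 × 1 = 521.5
  Sum = 1672.65 ng/mL·h

AUC = 1670 ng/mL·h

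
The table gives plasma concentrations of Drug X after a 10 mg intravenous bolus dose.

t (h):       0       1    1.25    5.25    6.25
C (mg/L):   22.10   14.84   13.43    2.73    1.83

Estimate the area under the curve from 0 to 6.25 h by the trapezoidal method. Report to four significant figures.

Trapezoidal AUC_0→6.25:
  [0→1]: (22.10+14.84)/2 × 1 = 18.47
  [1→1.25]: (14.84+13.43)/2 × 0.25 = 3.53375
  [1.25→5.25]: (13.43+2.73)/2 × 4 = 32.32
  [5.25→6.25]: (2.73+1.83)/2 × 1 = 2.28
  Sum = 56.60375 mg/L·h

AUC = 56.60 mg/L·h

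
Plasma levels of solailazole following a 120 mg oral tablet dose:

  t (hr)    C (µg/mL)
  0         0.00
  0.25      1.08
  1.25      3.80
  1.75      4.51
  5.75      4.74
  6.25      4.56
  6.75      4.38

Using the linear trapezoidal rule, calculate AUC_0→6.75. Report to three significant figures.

AUC = 27.7 µg/mL·hr

Trapezoidal AUC_0→6.75:
  [0→0.25]: (0.00+1.08)/2 × 0.25 = 0.135
  [0.25→1.25]: (1.08+3.80)/2 × 1 = 2.44
  [1.25→1.75]: (3.80+4.51)/2 × 0.5 = 2.0775
  [1.75→5.75]: (4.51+4.74)/2 × 4 = 18.5
  [5.75→6.25]: (4.74+4.56)/2 × 0.5 = 2.325
  [6.25→6.75]: (4.56+4.38)/2 × 0.5 = 2.235
  Sum = 27.7125 µg/mL·hr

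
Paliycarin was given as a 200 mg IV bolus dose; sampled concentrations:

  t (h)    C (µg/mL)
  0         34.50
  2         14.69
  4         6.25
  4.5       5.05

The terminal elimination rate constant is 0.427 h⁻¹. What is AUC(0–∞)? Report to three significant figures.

AUC = 84.8 µg/mL·h

Trapezoidal AUC_0→4.5:
  [0→2]: (34.50+14.69)/2 × 2 = 49.19
  [2→4]: (14.69+6.25)/2 × 2 = 20.94
  [4→4.5]: (6.25+5.05)/2 × 0.5 = 2.825
  Sum = 72.955 µg/mL·h
Extrapolated tail: C_last / k_e = 5.05 / 0.427 = 11.827
AUC_0→∞ = 72.955 + 11.827 = 84.782 µg/mL·h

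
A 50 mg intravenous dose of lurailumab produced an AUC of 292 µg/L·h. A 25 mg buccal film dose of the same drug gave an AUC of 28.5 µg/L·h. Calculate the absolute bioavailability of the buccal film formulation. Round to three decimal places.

F = (AUC_ev / D_ev) / (AUC_iv / D_iv)
  = (28.5/25) / (292/50)
  = 1.14 / 5.84 = 0.1952

F = 0.195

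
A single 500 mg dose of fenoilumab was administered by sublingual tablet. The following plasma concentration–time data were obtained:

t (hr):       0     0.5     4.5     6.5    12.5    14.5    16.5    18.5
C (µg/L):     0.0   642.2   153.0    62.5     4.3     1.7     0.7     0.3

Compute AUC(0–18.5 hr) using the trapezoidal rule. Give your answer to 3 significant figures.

Trapezoidal AUC_0→18.5:
  [0→0.5]: (0.0+642.2)/2 × 0.5 = 160.55
  [0.5→4.5]: (642.2+153.0)/2 × 4 = 1590.4
  [4.5→6.5]: (153.0+62.5)/2 × 2 = 215.5
  [6.5→12.5]: (62.5+4.3)/2 × 6 = 200.4
  [12.5→14.5]: (4.3+1.7)/2 × 2 = 6.0
  [14.5→16.5]: (1.7+0.7)/2 × 2 = 2.4
  [16.5→18.5]: (0.7+0.3)/2 × 2 = 1.0
  Sum = 2176.25 µg/L·hr

AUC = 2180 µg/L·hr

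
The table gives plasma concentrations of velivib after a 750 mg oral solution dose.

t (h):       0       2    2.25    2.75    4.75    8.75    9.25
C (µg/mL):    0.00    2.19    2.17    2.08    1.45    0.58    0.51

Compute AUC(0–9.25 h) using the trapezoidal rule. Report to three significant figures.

AUC = 11.7 µg/mL·h

Trapezoidal AUC_0→9.25:
  [0→2]: (0.00+2.19)/2 × 2 = 2.19
  [2→2.25]: (2.19+2.17)/2 × 0.25 = 0.545
  [2.25→2.75]: (2.17+2.08)/2 × 0.5 = 1.0625
  [2.75→4.75]: (2.08+1.45)/2 × 2 = 3.53
  [4.75→8.75]: (1.45+0.58)/2 × 4 = 4.06
  [8.75→9.25]: (0.58+0.51)/2 × 0.5 = 0.2725
  Sum = 11.66 µg/mL·h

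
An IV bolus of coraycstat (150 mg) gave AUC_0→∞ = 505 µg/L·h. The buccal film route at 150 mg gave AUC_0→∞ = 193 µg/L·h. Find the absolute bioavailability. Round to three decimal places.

F = 0.382

F = (AUC_ev / D_ev) / (AUC_iv / D_iv)
  = (193/150) / (505/150)
  = 1.28667 / 3.36667 = 0.3822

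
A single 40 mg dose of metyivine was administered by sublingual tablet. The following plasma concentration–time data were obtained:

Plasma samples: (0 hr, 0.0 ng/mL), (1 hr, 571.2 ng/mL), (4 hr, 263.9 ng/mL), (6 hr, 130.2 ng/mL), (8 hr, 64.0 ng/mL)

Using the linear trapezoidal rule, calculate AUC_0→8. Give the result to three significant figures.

AUC = 2130 ng/mL·hr

Trapezoidal AUC_0→8:
  [0→1]: (0.0+571.2)/2 × 1 = 285.6
  [1→4]: (571.2+263.9)/2 × 3 = 1252.65
  [4→6]: (263.9+130.2)/2 × 2 = 394.1
  [6→8]: (130.2+64.0)/2 × 2 = 194.2
  Sum = 2126.55 ng/mL·hr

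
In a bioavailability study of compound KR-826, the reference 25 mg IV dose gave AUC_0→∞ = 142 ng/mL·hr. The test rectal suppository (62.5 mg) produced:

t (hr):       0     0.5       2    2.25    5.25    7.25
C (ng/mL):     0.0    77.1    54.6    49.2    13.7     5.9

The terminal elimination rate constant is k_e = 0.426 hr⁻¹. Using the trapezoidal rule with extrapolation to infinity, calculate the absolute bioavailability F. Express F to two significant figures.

Trapezoidal AUC_0→7.25 (rectal suppository):
  [0→0.5]: (0.0+77.1)/2 × 0.5 = 19.275
  [0.5→2]: (77.1+54.6)/2 × 1.5 = 98.775
  [2→2.25]: (54.6+49.2)/2 × 0.25 = 12.975
  [2.25→5.25]: (49.2+13.7)/2 × 3 = 94.35
  [5.25→7.25]: (13.7+5.9)/2 × 2 = 19.6
  Sum = 244.975 ng/mL·hr
Tail: C_last/k_e = 5.9/0.426 = 13.850
AUC_0→∞ (rectal suppository) = 244.975 + 13.850 = 258.825 ng/mL·hr
F = (AUC_ev/D_ev)/(AUC_iv/D_iv) = (258.825/62.5)/(142/25) = 4.1412/5.68 = 0.7291

F = 0.73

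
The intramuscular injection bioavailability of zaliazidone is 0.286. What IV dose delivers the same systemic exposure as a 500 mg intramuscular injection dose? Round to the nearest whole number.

Systemic exposure from an extravascular dose = F × D_ev, so the equivalent IV dose is F × D_ev.
D_iv = F × D_ev = 0.286 × 500 = 143 mg

D_iv = 143 mg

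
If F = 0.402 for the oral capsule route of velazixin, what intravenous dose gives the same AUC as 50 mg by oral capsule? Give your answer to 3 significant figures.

Systemic exposure from an extravascular dose = F × D_ev, so the equivalent IV dose is F × D_ev.
D_iv = F × D_ev = 0.402 × 50 = 20.1 mg

D_iv = 20.1 mg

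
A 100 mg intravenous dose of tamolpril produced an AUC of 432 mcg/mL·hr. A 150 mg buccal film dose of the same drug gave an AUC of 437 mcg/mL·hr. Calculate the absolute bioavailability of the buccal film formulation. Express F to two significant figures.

F = 0.67

F = (AUC_ev / D_ev) / (AUC_iv / D_iv)
  = (437/150) / (432/100)
  = 2.91333 / 4.32 = 0.6744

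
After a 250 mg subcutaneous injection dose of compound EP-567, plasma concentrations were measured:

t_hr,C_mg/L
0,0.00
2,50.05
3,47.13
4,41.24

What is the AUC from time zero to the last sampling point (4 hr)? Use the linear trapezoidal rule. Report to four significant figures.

Trapezoidal AUC_0→4:
  [0→2]: (0.00+50.05)/2 × 2 = 50.05
  [2→3]: (50.05+47.13)/2 × 1 = 48.59
  [3→4]: (47.13+41.24)/2 × 1 = 44.185
  Sum = 142.825 mg/L·hr

AUC = 142.8 mg/L·hr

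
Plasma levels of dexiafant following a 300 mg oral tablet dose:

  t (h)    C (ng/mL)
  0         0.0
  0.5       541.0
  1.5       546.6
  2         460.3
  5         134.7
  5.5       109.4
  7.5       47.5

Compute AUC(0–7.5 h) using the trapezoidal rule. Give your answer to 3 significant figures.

AUC = 2040 ng/mL·h

Trapezoidal AUC_0→7.5:
  [0→0.5]: (0.0+541.0)/2 × 0.5 = 135.25
  [0.5→1.5]: (541.0+546.6)/2 × 1 = 543.8
  [1.5→2]: (546.6+460.3)/2 × 0.5 = 251.725
  [2→5]: (460.3+134.7)/2 × 3 = 892.5
  [5→5.5]: (134.7+109.4)/2 × 0.5 = 61.025
  [5.5→7.5]: (109.4+47.5)/2 × 2 = 156.9
  Sum = 2041.2 ng/mL·h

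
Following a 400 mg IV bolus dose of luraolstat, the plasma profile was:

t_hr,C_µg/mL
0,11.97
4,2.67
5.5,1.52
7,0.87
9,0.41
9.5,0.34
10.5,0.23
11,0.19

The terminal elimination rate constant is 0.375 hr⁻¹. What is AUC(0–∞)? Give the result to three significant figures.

AUC = 36.6 µg/mL·hr

Trapezoidal AUC_0→11:
  [0→4]: (11.97+2.67)/2 × 4 = 29.28
  [4→5.5]: (2.67+1.52)/2 × 1.5 = 3.1425
  [5.5→7]: (1.52+0.87)/2 × 1.5 = 1.7925
  [7→9]: (0.87+0.41)/2 × 2 = 1.28
  [9→9.5]: (0.41+0.34)/2 × 0.5 = 0.1875
  [9.5→10.5]: (0.34+0.23)/2 × 1 = 0.285
  [10.5→11]: (0.23+0.19)/2 × 0.5 = 0.105
  Sum = 36.0725 µg/mL·hr
Extrapolated tail: C_last / k_e = 0.19 / 0.375 = 0.507
AUC_0→∞ = 36.0725 + 0.507 = 36.5795 µg/mL·hr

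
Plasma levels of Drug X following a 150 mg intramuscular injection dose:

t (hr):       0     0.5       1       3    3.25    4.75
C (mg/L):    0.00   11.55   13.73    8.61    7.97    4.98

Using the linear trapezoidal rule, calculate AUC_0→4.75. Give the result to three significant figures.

Trapezoidal AUC_0→4.75:
  [0→0.5]: (0.00+11.55)/2 × 0.5 = 2.8875
  [0.5→1]: (11.55+13.73)/2 × 0.5 = 6.32
  [1→3]: (13.73+8.61)/2 × 2 = 22.34
  [3→3.25]: (8.61+7.97)/2 × 0.25 = 2.0725
  [3.25→4.75]: (7.97+4.98)/2 × 1.5 = 9.7125
  Sum = 43.3325 mg/L·hr

AUC = 43.3 mg/L·hr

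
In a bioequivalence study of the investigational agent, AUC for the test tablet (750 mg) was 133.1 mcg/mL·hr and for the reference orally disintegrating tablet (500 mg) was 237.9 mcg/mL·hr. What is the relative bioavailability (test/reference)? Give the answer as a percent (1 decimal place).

F_rel = (AUC_test/D_test) / (AUC_ref/D_ref)
      = (133.1/750) / (237.9/500)
      = 0.177467 / 0.4758 = 0.3730 = 37.30%

F_rel = 37.3%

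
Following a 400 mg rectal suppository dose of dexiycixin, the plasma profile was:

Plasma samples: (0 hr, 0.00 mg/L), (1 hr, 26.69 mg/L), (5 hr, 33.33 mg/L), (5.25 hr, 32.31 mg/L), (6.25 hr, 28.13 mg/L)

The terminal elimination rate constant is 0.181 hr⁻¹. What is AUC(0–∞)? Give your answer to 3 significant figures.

Trapezoidal AUC_0→6.25:
  [0→1]: (0.00+26.69)/2 × 1 = 13.345
  [1→5]: (26.69+33.33)/2 × 4 = 120.04
  [5→5.25]: (33.33+32.31)/2 × 0.25 = 8.205
  [5.25→6.25]: (32.31+28.13)/2 × 1 = 30.22
  Sum = 171.81 mg/L·hr
Extrapolated tail: C_last / k_e = 28.13 / 0.181 = 155.414
AUC_0→∞ = 171.81 + 155.414 = 327.224 mg/L·hr

AUC = 327 mg/L·hr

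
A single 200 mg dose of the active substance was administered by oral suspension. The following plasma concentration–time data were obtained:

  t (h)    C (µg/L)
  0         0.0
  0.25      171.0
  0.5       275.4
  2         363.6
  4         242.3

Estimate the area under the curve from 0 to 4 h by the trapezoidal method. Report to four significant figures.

Trapezoidal AUC_0→4:
  [0→0.25]: (0.0+171.0)/2 × 0.25 = 21.375
  [0.25→0.5]: (171.0+275.4)/2 × 0.25 = 55.8
  [0.5→2]: (275.4+363.6)/2 × 1.5 = 479.25
  [2→4]: (363.6+242.3)/2 × 2 = 605.9
  Sum = 1162.325 µg/L·h

AUC = 1162 µg/L·h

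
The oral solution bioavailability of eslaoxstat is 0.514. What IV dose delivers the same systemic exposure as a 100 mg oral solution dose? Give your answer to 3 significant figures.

Systemic exposure from an extravascular dose = F × D_ev, so the equivalent IV dose is F × D_ev.
D_iv = F × D_ev = 0.514 × 100 = 51.4 mg

D_iv = 51.4 mg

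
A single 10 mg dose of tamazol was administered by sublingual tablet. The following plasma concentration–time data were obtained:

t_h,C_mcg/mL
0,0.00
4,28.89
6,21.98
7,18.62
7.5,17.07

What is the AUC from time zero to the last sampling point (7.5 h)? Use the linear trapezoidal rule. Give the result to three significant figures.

Trapezoidal AUC_0→7.5:
  [0→4]: (0.00+28.89)/2 × 4 = 57.78
  [4→6]: (28.89+21.98)/2 × 2 = 50.87
  [6→7]: (21.98+18.62)/2 × 1 = 20.3
  [7→7.5]: (18.62+17.07)/2 × 0.5 = 8.9225
  Sum = 137.8725 mcg/mL·h

AUC = 138 mcg/mL·h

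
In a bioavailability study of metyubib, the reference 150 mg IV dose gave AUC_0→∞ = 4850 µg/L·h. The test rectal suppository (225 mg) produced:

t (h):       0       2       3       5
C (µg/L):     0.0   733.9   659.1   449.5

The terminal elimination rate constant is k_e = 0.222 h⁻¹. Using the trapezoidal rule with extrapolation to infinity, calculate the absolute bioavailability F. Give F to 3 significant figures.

Trapezoidal AUC_0→5 (rectal suppository):
  [0→2]: (0.0+733.9)/2 × 2 = 733.9
  [2→3]: (733.9+659.1)/2 × 1 = 696.5
  [3→5]: (659.1+449.5)/2 × 2 = 1108.6
  Sum = 2539.0 µg/L·h
Tail: C_last/k_e = 449.5/0.222 = 2024.775
AUC_0→∞ (rectal suppository) = 2539.0 + 2024.775 = 4563.775 µg/L·h
F = (AUC_ev/D_ev)/(AUC_iv/D_iv) = (4563.775/225)/(4850/150) = 20.2834/32.3333 = 0.6273

F = 0.627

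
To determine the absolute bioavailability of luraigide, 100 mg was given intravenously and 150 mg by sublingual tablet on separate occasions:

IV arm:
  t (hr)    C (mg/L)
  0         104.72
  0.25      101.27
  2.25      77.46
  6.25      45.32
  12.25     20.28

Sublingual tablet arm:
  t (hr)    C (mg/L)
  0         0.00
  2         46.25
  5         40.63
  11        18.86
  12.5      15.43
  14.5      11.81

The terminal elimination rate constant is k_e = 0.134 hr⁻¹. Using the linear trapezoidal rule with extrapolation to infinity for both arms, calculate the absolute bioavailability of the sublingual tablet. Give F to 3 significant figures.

F = 0.414

Trapezoidal AUC_0→12.25 (IV):
  [0→0.25]: (104.72+101.27)/2 × 0.25 = 25.74875
  [0.25→2.25]: (101.27+77.46)/2 × 2 = 178.73
  [2.25→6.25]: (77.46+45.32)/2 × 4 = 245.56
  [6.25→12.25]: (45.32+20.28)/2 × 6 = 196.8
  Sum = 646.83875 mg/L·hr
IV tail: 20.28/0.134 = 151.343; AUC_iv,0→∞ = 646.83875 + 151.343 = 798.18175 mg/L·hr
Trapezoidal AUC_0→14.5 (sublingual tablet):
  [0→2]: (0.00+46.25)/2 × 2 = 46.25
  [2→5]: (46.25+40.63)/2 × 3 = 130.32
  [5→11]: (40.63+18.86)/2 × 6 = 178.47
  [11→12.5]: (18.86+15.43)/2 × 1.5 = 25.7175
  [12.5→14.5]: (15.43+11.81)/2 × 2 = 27.24
  Sum = 407.9975 mg/L·hr
sublingual tablet tail: 11.81/0.134 = 88.134; AUC_ev,0→∞ = 407.9975 + 88.134 = 496.1315 mg/L·hr
F = (AUC_ev/D_ev)/(AUC_iv/D_iv) = (496.1315/150)/(798.18175/100) = 3.30754/7.9818175 = 0.4144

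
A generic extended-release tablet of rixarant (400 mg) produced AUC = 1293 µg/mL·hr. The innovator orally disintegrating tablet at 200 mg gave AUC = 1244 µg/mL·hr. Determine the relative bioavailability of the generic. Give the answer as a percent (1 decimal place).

F_rel = 52.0%

F_rel = (AUC_test/D_test) / (AUC_ref/D_ref)
      = (1293/400) / (1244/200)
      = 3.2325 / 6.22 = 0.5197 = 51.97%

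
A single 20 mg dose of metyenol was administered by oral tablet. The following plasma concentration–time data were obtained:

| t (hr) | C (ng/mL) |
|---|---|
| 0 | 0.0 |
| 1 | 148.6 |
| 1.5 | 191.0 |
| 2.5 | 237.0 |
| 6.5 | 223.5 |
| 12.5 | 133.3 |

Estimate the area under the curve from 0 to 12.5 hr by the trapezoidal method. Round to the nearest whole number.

AUC = 2365 ng/mL·hr

Trapezoidal AUC_0→12.5:
  [0→1]: (0.0+148.6)/2 × 1 = 74.3
  [1→1.5]: (148.6+191.0)/2 × 0.5 = 84.9
  [1.5→2.5]: (191.0+237.0)/2 × 1 = 214.0
  [2.5→6.5]: (237.0+223.5)/2 × 4 = 921.0
  [6.5→12.5]: (223.5+133.3)/2 × 6 = 1070.4
  Sum = 2364.6 ng/mL·hr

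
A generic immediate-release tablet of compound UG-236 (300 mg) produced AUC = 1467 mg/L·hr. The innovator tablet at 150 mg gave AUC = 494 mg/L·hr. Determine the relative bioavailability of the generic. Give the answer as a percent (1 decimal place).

F_rel = (AUC_test/D_test) / (AUC_ref/D_ref)
      = (1467/300) / (494/150)
      = 4.89 / 3.29333 = 1.4848 = 148.48%

F_rel = 148.5%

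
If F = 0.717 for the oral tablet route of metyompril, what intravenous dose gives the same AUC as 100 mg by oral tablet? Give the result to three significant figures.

Systemic exposure from an extravascular dose = F × D_ev, so the equivalent IV dose is F × D_ev.
D_iv = F × D_ev = 0.717 × 100 = 71.7 mg

D_iv = 71.7 mg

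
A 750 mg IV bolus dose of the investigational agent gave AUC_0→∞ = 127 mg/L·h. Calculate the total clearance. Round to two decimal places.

CL = 5.91 L/h

CL = Dose_iv / AUC_0→∞
   = 750 / 127 = 5.90551 L/h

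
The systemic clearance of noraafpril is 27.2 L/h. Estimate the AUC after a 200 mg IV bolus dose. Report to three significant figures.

AUC_0→∞ = Dose_iv / CL
        = 200 / 27.2 = 7.35294 mg/L·h

AUC = 7.35 mg/L·h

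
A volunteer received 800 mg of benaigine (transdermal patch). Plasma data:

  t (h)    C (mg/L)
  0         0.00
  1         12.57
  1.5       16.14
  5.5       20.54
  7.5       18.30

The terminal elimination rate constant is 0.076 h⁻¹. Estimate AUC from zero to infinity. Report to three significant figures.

Trapezoidal AUC_0→7.5:
  [0→1]: (0.00+12.57)/2 × 1 = 6.285
  [1→1.5]: (12.57+16.14)/2 × 0.5 = 7.1775
  [1.5→5.5]: (16.14+20.54)/2 × 4 = 73.36
  [5.5→7.5]: (20.54+18.30)/2 × 2 = 38.84
  Sum = 125.6625 mg/L·h
Extrapolated tail: C_last / k_e = 18.30 / 0.076 = 240.789
AUC_0→∞ = 125.6625 + 240.789 = 366.4515 mg/L·h

AUC = 366 mg/L·h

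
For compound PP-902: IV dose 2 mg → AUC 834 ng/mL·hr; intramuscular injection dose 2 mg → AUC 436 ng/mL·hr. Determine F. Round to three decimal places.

F = (AUC_ev / D_ev) / (AUC_iv / D_iv)
  = (436/2) / (834/2)
  = 218 / 417 = 0.5228

F = 0.523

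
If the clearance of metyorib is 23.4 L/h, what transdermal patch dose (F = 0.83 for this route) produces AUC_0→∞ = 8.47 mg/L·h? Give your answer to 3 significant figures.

Dose = 239 mg

Dose = CL × AUC_0→∞ / F
     = 23.4 × 8.47 / 0.83 = 238.793 mg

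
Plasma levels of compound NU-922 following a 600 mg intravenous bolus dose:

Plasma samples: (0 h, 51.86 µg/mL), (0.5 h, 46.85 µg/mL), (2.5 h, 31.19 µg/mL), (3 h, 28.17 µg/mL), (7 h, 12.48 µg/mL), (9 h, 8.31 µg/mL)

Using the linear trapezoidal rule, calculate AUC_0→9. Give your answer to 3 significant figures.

Trapezoidal AUC_0→9:
  [0→0.5]: (51.86+46.85)/2 × 0.5 = 24.6775
  [0.5→2.5]: (46.85+31.19)/2 × 2 = 78.04
  [2.5→3]: (31.19+28.17)/2 × 0.5 = 14.84
  [3→7]: (28.17+12.48)/2 × 4 = 81.3
  [7→9]: (12.48+8.31)/2 × 2 = 20.79
  Sum = 219.6475 µg/mL·h

AUC = 220 µg/mL·h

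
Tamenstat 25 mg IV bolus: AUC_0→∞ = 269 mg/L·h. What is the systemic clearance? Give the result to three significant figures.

CL = Dose_iv / AUC_0→∞
   = 25 / 269 = 0.0929368 L/h

CL = 0.0929 L/h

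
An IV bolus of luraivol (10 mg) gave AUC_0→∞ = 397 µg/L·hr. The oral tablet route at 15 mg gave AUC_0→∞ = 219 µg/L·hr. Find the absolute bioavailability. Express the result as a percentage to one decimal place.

F = 36.8%

F = (AUC_ev / D_ev) / (AUC_iv / D_iv)
  = (219/15) / (397/10)
  = 14.6 / 39.7 = 0.3678
  = 36.78%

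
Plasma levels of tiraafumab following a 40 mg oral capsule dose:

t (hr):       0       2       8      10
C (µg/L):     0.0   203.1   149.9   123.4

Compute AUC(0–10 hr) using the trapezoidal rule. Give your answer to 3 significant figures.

AUC = 1540 µg/L·hr

Trapezoidal AUC_0→10:
  [0→2]: (0.0+203.1)/2 × 2 = 203.1
  [2→8]: (203.1+149.9)/2 × 6 = 1059.0
  [8→10]: (149.9+123.4)/2 × 2 = 273.3
  Sum = 1535.4 µg/L·hr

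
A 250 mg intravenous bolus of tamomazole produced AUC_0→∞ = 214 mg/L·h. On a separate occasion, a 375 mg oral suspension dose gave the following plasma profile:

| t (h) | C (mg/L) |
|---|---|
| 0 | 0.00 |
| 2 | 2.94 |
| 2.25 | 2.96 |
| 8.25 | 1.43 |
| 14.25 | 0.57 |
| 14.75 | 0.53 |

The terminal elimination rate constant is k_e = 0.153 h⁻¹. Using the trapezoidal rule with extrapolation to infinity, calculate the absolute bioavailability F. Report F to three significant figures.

Trapezoidal AUC_0→14.75 (oral suspension):
  [0→2]: (0.00+2.94)/2 × 2 = 2.94
  [2→2.25]: (2.94+2.96)/2 × 0.25 = 0.7375
  [2.25→8.25]: (2.96+1.43)/2 × 6 = 13.17
  [8.25→14.25]: (1.43+0.57)/2 × 6 = 6.0
  [14.25→14.75]: (0.57+0.53)/2 × 0.5 = 0.275
  Sum = 23.1225 mg/L·h
Tail: C_last/k_e = 0.53/0.153 = 3.464
AUC_0→∞ (oral suspension) = 23.1225 + 3.464 = 26.5865 mg/L·h
F = (AUC_ev/D_ev)/(AUC_iv/D_iv) = (26.5865/375)/(214/250) = 0.0708973/0.856 = 0.0828

F = 0.0828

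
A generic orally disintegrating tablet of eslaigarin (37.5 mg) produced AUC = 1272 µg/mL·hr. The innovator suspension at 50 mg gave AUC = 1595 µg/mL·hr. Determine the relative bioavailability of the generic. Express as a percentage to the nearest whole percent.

F_rel = (AUC_test/D_test) / (AUC_ref/D_ref)
      = (1272/37.5) / (1595/50)
      = 33.92 / 31.9 = 1.0633 = 106.33%

F_rel = 106%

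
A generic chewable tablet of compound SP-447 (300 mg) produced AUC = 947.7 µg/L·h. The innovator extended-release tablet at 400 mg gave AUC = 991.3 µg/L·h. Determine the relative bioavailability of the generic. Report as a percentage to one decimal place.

F_rel = (AUC_test/D_test) / (AUC_ref/D_ref)
      = (947.7/300) / (991.3/400)
      = 3.159 / 2.47825 = 1.2747 = 127.47%

F_rel = 127.5%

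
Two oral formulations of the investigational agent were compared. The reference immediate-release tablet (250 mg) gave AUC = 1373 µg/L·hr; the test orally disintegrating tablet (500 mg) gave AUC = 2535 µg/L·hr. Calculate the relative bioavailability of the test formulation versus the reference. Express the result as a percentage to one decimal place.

F_rel = 92.3%

F_rel = (AUC_test/D_test) / (AUC_ref/D_ref)
      = (2535/500) / (1373/250)
      = 5.07 / 5.492 = 0.9232 = 92.32%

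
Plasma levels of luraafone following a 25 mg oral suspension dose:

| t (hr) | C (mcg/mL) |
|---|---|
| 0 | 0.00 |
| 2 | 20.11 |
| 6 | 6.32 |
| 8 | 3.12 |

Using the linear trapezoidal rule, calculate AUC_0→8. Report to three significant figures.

AUC = 82.4 mcg/mL·hr

Trapezoidal AUC_0→8:
  [0→2]: (0.00+20.11)/2 × 2 = 20.11
  [2→6]: (20.11+6.32)/2 × 4 = 52.86
  [6→8]: (6.32+3.12)/2 × 2 = 9.44
  Sum = 82.41 mcg/mL·hr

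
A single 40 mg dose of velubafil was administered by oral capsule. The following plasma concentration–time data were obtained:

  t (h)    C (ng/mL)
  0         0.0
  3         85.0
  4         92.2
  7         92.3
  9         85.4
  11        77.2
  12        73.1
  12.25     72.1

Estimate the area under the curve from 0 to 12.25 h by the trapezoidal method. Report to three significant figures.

AUC = 926 ng/mL·h

Trapezoidal AUC_0→12.25:
  [0→3]: (0.0+85.0)/2 × 3 = 127.5
  [3→4]: (85.0+92.2)/2 × 1 = 88.6
  [4→7]: (92.2+92.3)/2 × 3 = 276.75
  [7→9]: (92.3+85.4)/2 × 2 = 177.7
  [9→11]: (85.4+77.2)/2 × 2 = 162.6
  [11→12]: (77.2+73.1)/2 × 1 = 75.15
  [12→12.25]: (73.1+72.1)/2 × 0.25 = 18.15
  Sum = 926.45 ng/mL·h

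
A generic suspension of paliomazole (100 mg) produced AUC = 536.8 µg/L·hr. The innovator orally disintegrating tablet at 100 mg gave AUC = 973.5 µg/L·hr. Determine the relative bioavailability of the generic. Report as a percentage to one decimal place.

F_rel = 55.1%

F_rel = (AUC_test/D_test) / (AUC_ref/D_ref)
      = (536.8/100) / (973.5/100)
      = 5.368 / 9.735 = 0.5514 = 55.14%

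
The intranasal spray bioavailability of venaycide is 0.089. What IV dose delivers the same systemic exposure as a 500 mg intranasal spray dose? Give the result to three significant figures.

Systemic exposure from an extravascular dose = F × D_ev, so the equivalent IV dose is F × D_ev.
D_iv = F × D_ev = 0.089 × 500 = 44.5 mg

D_iv = 44.5 mg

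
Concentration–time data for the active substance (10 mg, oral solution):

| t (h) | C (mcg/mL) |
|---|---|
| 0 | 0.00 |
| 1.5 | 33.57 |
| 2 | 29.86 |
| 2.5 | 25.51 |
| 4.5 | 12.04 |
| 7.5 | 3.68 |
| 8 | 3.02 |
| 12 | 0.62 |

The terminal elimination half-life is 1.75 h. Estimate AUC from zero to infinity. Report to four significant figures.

Trapezoidal AUC_0→12:
  [0→1.5]: (0.00+33.57)/2 × 1.5 = 25.1775
  [1.5→2]: (33.57+29.86)/2 × 0.5 = 15.8575
  [2→2.5]: (29.86+25.51)/2 × 0.5 = 13.8425
  [2.5→4.5]: (25.51+12.04)/2 × 2 = 37.55
  [4.5→7.5]: (12.04+3.68)/2 × 3 = 23.58
  [7.5→8]: (3.68+3.02)/2 × 0.5 = 1.675
  [8→12]: (3.02+0.62)/2 × 4 = 7.28
  Sum = 124.9625 mcg/mL·h
k_e = ln2 / t½ = 0.693147 / 1.75 = 0.3961 h^-1
Extrapolated tail: C_last / k_e = 0.62 / 0.3961 = 1.565
AUC_0→∞ = 124.9625 + 1.565 = 126.5275 mcg/mL·h

AUC = 126.5 mcg/mL·h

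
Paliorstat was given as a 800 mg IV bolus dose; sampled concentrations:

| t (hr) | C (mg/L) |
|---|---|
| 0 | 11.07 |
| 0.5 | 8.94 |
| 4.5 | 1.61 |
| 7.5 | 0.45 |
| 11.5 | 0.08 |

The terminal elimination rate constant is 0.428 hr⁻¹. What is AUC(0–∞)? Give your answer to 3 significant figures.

AUC = 30.4 mg/L·hr

Trapezoidal AUC_0→11.5:
  [0→0.5]: (11.07+8.94)/2 × 0.5 = 5.0025
  [0.5→4.5]: (8.94+1.61)/2 × 4 = 21.1
  [4.5→7.5]: (1.61+0.45)/2 × 3 = 3.09
  [7.5→11.5]: (0.45+0.08)/2 × 4 = 1.06
  Sum = 30.2525 mg/L·hr
Extrapolated tail: C_last / k_e = 0.08 / 0.428 = 0.187
AUC_0→∞ = 30.2525 + 0.187 = 30.4395 mg/L·hr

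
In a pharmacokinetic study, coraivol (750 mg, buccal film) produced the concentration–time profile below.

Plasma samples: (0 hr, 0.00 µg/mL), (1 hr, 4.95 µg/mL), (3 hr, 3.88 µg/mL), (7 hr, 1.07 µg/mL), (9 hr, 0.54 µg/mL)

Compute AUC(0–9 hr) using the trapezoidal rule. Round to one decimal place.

Trapezoidal AUC_0→9:
  [0→1]: (0.00+4.95)/2 × 1 = 2.475
  [1→3]: (4.95+3.88)/2 × 2 = 8.83
  [3→7]: (3.88+1.07)/2 × 4 = 9.9
  [7→9]: (1.07+0.54)/2 × 2 = 1.61
  Sum = 22.815 µg/mL·hr

AUC = 22.8 µg/mL·hr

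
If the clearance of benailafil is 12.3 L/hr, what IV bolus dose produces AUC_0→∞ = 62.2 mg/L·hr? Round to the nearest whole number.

Dose = 765 mg

Dose_iv = CL × AUC_0→∞
     = 12.3 × 62.2 = 765.06 mg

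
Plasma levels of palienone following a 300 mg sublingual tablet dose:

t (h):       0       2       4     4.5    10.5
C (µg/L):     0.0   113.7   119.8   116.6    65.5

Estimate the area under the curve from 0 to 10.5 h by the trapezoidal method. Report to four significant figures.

AUC = 952.6 µg/L·h

Trapezoidal AUC_0→10.5:
  [0→2]: (0.0+113.7)/2 × 2 = 113.7
  [2→4]: (113.7+119.8)/2 × 2 = 233.5
  [4→4.5]: (119.8+116.6)/2 × 0.5 = 59.1
  [4.5→10.5]: (116.6+65.5)/2 × 6 = 546.3
  Sum = 952.6 µg/L·h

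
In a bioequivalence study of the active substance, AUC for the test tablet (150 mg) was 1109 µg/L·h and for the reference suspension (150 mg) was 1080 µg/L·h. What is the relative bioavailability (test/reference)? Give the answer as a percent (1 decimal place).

F_rel = (AUC_test/D_test) / (AUC_ref/D_ref)
      = (1109/150) / (1080/150)
      = 7.39333 / 7.2 = 1.0269 = 102.69%

F_rel = 102.7%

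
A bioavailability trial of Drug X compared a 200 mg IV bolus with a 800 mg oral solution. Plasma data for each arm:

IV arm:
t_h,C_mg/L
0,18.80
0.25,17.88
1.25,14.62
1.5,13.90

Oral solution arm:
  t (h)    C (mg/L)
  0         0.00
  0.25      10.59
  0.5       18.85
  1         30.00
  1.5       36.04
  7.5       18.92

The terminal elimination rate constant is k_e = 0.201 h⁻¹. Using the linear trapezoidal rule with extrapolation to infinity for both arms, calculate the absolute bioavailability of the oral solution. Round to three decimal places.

F = 0.782

Trapezoidal AUC_0→1.5 (IV):
  [0→0.25]: (18.80+17.88)/2 × 0.25 = 4.585
  [0.25→1.25]: (17.88+14.62)/2 × 1 = 16.25
  [1.25→1.5]: (14.62+13.90)/2 × 0.25 = 3.565
  Sum = 24.4 mg/L·h
IV tail: 13.90/0.201 = 69.154; AUC_iv,0→∞ = 24.4 + 69.154 = 93.554 mg/L·h
Trapezoidal AUC_0→7.5 (oral solution):
  [0→0.25]: (0.00+10.59)/2 × 0.25 = 1.32375
  [0.25→0.5]: (10.59+18.85)/2 × 0.25 = 3.68
  [0.5→1]: (18.85+30.00)/2 × 0.5 = 12.2125
  [1→1.5]: (30.00+36.04)/2 × 0.5 = 16.51
  [1.5→7.5]: (36.04+18.92)/2 × 6 = 164.88
  Sum = 198.60625 mg/L·h
oral solution tail: 18.92/0.201 = 94.129; AUC_ev,0→∞ = 198.60625 + 94.129 = 292.73525 mg/L·h
F = (AUC_ev/D_ev)/(AUC_iv/D_iv) = (292.73525/800)/(93.554/200) = 0.365919/0.46777 = 0.7823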